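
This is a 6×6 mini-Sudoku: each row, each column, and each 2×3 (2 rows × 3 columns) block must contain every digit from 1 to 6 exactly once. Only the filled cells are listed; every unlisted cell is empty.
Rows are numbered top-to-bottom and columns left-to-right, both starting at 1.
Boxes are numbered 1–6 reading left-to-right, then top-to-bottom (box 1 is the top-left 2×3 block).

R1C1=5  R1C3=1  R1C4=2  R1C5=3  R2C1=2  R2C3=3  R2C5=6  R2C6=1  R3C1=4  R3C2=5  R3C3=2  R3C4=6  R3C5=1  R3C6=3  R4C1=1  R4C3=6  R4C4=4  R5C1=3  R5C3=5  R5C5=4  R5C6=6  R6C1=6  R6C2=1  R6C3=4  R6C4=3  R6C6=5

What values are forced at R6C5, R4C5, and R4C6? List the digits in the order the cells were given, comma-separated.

For R6C5:
  Row 6 already contains {1, 3, 4, 5, 6}.
  Column 5 already contains {1, 3, 4, 6}.
  Its 2×3 block (box 6) already contains {3, 4, 5, 6}.
  The only value from 1–6 not eliminated is 2, so R6C5 = 2.
For R4C5:
  Consider where 5 can go in box 4.
  R4C6 is out (column 6 already has a 5).
  So the only cell in box 4 that can hold 5 is R4C5.
  So R4C5 = 5.
For R4C6:
  Row 4 already contains {1, 4, 6}.
  Column 6 already contains {1, 3, 5, 6}.
  Its 2×3 block (box 4) already contains {1, 3, 4, 6}.
  The only value from 1–6 not eliminated is 2, so R4C6 = 2.

2,5,2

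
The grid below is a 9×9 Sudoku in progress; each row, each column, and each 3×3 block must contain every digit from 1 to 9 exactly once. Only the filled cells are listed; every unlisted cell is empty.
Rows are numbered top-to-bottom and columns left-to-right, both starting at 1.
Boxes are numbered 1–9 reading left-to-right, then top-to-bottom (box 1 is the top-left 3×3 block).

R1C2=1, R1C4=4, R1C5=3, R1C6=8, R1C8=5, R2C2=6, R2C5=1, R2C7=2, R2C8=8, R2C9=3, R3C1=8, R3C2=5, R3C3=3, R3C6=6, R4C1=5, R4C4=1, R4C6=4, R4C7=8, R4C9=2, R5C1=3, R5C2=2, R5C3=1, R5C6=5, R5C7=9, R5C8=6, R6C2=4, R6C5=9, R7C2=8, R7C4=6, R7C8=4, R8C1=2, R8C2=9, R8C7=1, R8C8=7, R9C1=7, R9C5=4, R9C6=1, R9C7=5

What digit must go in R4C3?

9

Cell R4C3 itself could take any of {6, 7, 9} by direct elimination.
Consider where 9 can go in box 4.
R4C2 is out (column 2 already has a 9).
R6C1 is out (row 6 already has a 9).
R6C3 is out (row 6 already has a 9).
So the only cell in box 4 that can hold 9 is R4C3.
Therefore R4C3 = 9.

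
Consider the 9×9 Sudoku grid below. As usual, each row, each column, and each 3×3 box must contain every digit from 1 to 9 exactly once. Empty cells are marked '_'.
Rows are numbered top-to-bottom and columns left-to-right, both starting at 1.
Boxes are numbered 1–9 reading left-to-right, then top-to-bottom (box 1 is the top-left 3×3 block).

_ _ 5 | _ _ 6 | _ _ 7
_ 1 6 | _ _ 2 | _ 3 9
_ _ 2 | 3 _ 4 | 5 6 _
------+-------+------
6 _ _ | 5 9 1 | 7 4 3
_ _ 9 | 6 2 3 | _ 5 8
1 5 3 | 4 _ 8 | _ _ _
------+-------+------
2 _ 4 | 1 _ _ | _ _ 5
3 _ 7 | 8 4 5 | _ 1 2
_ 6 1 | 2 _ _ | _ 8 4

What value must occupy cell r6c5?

7

Row 6 already contains {1, 3, 4, 5, 8}.
Column 5 already contains {2, 4, 9}.
Its 3×3 block (box 5) already contains {1, 2, 3, 4, 5, 6, 8, 9}.
The only value from 1–9 not eliminated is 7, so r6c5 = 7.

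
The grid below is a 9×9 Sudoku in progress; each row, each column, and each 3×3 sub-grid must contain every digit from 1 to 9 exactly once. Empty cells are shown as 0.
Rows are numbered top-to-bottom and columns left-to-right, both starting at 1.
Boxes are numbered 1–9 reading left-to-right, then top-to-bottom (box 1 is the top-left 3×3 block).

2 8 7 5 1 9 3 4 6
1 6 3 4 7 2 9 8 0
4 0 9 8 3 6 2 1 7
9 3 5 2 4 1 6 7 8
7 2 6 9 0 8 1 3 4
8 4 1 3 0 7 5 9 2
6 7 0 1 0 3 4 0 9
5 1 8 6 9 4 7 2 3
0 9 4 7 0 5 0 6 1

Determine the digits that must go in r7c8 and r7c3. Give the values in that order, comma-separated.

For r7c8:
  Row 7 already contains {1, 3, 4, 6, 7, 9}.
  Column 8 already contains {1, 2, 3, 4, 6, 7, 8, 9}.
  Its 3×3 block (box 9) already contains {1, 2, 3, 4, 6, 7, 9}.
  The only value from 1–9 not eliminated is 5, so r7c8 = 5.
For r7c3:
  Row 7 already contains {1, 3, 4, 6, 7, 9}.
  Column 3 already contains {1, 3, 4, 5, 6, 7, 8, 9}.
  Its 3×3 block (box 7) already contains {1, 4, 5, 6, 7, 8, 9}.
  The only value from 1–9 not eliminated is 2, so r7c3 = 2.

5,2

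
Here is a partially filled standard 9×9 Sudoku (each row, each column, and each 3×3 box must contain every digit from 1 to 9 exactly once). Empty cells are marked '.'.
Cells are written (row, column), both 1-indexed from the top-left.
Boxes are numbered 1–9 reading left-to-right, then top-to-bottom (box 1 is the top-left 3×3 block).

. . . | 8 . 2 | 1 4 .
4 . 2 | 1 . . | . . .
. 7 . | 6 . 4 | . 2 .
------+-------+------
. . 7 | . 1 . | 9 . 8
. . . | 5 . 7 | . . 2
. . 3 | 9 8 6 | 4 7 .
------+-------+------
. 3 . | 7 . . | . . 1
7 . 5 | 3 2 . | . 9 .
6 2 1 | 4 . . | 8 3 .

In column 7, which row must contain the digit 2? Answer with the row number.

Consider where 2 can go in column 7.
(2,7) is out (row 2 already has a 2).
(3,7) is out (row 3 already has a 2).
(5,7) is out (row 5 already has a 2).
(8,7) is out (row 8 already has a 2).
So the only cell in column 7 that can hold 2 is (7,7).
That is row 7.

7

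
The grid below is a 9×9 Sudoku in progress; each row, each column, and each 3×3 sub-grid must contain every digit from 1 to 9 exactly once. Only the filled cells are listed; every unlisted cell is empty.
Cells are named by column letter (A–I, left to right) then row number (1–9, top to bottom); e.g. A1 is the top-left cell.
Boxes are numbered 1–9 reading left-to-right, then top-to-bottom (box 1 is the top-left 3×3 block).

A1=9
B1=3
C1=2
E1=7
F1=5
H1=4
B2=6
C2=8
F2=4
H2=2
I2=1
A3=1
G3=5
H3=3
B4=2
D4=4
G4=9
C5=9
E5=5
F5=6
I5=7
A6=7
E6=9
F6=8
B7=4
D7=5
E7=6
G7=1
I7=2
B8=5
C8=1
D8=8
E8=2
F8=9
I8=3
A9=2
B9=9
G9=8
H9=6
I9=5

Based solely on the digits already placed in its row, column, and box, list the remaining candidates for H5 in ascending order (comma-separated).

Row 5 already contains {5, 6, 7, 9}.
Column H already contains {2, 3, 4, 6}.
Its 3×3 block (box 6) already contains {7, 9}.
Removing those from 1–9 leaves {1, 8} as the candidates for H5.

1,8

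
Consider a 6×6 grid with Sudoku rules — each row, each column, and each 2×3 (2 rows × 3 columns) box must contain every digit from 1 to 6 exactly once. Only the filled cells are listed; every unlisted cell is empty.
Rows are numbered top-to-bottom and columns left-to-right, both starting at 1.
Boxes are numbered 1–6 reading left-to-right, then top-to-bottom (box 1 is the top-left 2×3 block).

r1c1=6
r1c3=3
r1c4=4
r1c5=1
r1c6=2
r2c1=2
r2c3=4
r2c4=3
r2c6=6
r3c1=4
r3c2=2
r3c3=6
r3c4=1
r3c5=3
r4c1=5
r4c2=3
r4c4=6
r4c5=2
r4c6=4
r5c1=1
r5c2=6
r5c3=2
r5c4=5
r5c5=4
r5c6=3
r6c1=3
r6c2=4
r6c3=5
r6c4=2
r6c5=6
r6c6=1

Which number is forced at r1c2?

5

Row 1 already contains {1, 2, 3, 4, 6}.
Column 2 already contains {2, 3, 4, 6}.
Its 2×3 block (box 1) already contains {2, 3, 4, 6}.
The only value from 1–6 not eliminated is 5, so r1c2 = 5.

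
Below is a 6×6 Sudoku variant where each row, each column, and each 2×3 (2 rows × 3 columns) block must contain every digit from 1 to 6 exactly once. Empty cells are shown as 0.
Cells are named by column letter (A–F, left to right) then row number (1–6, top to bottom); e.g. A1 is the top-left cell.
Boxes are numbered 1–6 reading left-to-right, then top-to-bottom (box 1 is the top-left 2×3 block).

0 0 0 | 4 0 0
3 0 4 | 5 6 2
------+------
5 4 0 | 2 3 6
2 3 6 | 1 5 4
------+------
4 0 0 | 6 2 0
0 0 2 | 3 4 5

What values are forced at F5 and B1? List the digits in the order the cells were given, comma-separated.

For F5:
  Row 5 already contains {2, 4, 6}.
  Column F already contains {2, 4, 5, 6}.
  Its 2×3 block (box 6) already contains {2, 3, 4, 5, 6}.
  The only value from 1–6 not eliminated is 1, so F5 = 1.
For B1:
  Consider where 2 can go in box 1.
  A1 is out (column A already has a 2).
  C1 is out (column C already has a 2).
  B2 is out (row 2 already has a 2).
  So the only cell in box 1 that can hold 2 is B1.
  So B1 = 2.

1,2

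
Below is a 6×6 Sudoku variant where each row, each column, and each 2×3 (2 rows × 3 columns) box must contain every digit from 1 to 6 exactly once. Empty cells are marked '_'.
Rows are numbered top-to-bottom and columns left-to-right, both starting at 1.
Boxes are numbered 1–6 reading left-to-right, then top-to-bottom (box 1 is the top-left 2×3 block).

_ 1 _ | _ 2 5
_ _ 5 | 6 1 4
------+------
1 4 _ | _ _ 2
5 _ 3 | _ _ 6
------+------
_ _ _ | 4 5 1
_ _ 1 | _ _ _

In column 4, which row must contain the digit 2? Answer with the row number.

6

Consider where 2 can go in column 4.
r1c4 is out (row 1 already has a 2).
r3c4 is out (row 3 already has a 2).
r4c4 is out (box 4 already has a 2).
So the only cell in column 4 that can hold 2 is r6c4.
That is row 6.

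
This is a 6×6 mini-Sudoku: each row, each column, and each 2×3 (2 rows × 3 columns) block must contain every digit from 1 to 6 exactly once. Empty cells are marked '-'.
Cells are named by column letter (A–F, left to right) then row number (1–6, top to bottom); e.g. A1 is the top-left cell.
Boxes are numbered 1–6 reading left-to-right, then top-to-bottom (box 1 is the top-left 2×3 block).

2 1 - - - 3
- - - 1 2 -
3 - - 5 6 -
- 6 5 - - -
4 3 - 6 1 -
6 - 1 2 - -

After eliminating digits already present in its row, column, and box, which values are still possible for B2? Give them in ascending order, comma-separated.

4,5

Row 2 already contains {1, 2}.
Column B already contains {1, 3, 6}.
Its 2×3 block (box 1) already contains {1, 2}.
Removing those from 1–6 leaves {4, 5} as the candidates for B2.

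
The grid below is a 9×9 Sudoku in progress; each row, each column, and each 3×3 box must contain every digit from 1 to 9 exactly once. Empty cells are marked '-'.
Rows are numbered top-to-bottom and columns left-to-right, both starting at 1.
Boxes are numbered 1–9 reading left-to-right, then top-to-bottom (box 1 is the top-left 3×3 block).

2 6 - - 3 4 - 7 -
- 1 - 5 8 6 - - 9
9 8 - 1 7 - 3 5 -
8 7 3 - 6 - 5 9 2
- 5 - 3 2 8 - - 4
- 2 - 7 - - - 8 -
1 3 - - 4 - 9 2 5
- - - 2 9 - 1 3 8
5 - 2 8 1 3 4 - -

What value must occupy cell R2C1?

Cell R2C1 itself could take any of {3, 4, 7} by direct elimination.
Consider where 3 can go in column 1.
R5C1 is out (row 5 already has a 3).
R6C1 is out (box 4 already has a 3).
R8C1 is out (row 8 already has a 3).
So the only cell in column 1 that can hold 3 is R2C1.
Therefore R2C1 = 3.

3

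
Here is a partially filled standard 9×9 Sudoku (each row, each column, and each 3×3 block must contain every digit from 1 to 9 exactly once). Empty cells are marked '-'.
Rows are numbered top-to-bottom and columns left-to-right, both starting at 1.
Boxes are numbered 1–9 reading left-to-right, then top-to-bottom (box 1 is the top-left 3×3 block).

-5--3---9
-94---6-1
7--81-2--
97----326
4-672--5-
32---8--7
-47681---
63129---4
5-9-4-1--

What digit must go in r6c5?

6

Cell r6c5 itself could take any of {5, 6} by direct elimination.
Consider where 6 can go in row 6.
r6c3 is out (column 3 already has a 6).
r6c4 is out (column 4 already has a 6).
r6c7 is out (column 7 already has a 6).
r6c8 is out (box 6 already has a 6).
So the only cell in row 6 that can hold 6 is r6c5.
Therefore r6c5 = 6.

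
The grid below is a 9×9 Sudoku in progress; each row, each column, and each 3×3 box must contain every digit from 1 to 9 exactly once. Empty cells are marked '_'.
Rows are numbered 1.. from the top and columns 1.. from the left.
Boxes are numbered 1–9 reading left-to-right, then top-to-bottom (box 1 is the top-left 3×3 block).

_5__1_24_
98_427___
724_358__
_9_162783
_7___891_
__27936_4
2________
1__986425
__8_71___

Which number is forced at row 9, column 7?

Row 9 already contains {1, 7, 8}.
Column 7 already contains {2, 4, 6, 7, 8, 9}.
Its 3×3 block (box 9) already contains {2, 4, 5}.
The only value from 1–9 not eliminated is 3, so row 9, column 7 = 3.

3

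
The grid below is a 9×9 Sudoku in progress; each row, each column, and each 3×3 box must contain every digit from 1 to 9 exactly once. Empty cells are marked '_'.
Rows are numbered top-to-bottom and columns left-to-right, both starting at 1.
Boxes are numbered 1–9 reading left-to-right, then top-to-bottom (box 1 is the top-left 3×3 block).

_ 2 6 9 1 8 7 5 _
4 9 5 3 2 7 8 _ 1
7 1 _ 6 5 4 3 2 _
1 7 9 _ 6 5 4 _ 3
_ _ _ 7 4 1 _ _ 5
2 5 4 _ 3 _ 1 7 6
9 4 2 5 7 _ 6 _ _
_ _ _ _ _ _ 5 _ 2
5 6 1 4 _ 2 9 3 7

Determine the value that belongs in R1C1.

Row 1 already contains {1, 2, 5, 6, 7, 8, 9}.
Column 1 already contains {1, 2, 4, 5, 7, 9}.
Its 3×3 block (box 1) already contains {1, 2, 4, 5, 6, 7, 9}.
The only value from 1–9 not eliminated is 3, so R1C1 = 3.

3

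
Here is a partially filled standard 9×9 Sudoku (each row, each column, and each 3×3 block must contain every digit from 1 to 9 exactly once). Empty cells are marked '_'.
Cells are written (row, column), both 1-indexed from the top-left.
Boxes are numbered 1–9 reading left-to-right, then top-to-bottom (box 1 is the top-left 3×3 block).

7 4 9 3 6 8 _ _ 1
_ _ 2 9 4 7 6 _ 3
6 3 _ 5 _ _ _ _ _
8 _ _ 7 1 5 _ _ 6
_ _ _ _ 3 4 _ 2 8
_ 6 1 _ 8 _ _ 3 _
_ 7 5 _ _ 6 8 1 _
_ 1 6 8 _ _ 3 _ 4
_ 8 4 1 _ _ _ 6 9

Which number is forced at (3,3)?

Row 3 already contains {3, 5, 6}.
Column 3 already contains {1, 2, 4, 5, 6, 9}.
Its 3×3 block (box 1) already contains {2, 3, 4, 6, 7, 9}.
The only value from 1–9 not eliminated is 8, so (3,3) = 8.

8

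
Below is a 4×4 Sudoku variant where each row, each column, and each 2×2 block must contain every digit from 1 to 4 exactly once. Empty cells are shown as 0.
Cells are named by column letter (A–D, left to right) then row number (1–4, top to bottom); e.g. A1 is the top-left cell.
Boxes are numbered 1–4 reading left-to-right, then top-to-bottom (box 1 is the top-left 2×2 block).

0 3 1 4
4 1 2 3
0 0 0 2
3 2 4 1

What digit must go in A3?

Row 3 already contains {2}.
Column A already contains {3, 4}.
Its 2×2 block (box 3) already contains {2, 3}.
The only value from 1–4 not eliminated is 1, so A3 = 1.

1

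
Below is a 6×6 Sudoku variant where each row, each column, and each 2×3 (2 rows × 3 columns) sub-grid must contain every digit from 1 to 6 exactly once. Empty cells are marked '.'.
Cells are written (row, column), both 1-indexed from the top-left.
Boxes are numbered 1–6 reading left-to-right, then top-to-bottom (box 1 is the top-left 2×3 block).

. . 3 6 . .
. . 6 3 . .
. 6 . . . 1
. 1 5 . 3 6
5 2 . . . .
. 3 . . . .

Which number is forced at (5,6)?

3

Cell (5,6) itself could take any of {3, 4} by direct elimination.
Consider where 3 can go in row 5.
(5,3) is out (column 3 already has a 3).
(5,4) is out (column 4 already has a 3).
(5,5) is out (column 5 already has a 3).
So the only cell in row 5 that can hold 3 is (5,6).
Therefore (5,6) = 3.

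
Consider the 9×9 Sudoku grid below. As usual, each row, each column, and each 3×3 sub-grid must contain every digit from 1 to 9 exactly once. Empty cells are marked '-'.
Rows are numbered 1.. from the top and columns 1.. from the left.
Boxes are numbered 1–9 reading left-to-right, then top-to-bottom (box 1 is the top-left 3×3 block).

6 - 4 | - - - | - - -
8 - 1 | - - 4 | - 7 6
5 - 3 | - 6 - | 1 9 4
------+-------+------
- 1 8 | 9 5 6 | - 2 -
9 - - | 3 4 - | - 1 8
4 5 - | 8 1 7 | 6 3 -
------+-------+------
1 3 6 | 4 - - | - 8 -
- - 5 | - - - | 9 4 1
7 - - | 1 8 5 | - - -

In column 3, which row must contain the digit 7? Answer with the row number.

Consider where 7 can go in column 3.
row 6, column 3 is out (row 6 already has a 7).
row 9, column 3 is out (row 9 already has a 7).
So the only cell in column 3 that can hold 7 is row 5, column 3.
That is row 5.

5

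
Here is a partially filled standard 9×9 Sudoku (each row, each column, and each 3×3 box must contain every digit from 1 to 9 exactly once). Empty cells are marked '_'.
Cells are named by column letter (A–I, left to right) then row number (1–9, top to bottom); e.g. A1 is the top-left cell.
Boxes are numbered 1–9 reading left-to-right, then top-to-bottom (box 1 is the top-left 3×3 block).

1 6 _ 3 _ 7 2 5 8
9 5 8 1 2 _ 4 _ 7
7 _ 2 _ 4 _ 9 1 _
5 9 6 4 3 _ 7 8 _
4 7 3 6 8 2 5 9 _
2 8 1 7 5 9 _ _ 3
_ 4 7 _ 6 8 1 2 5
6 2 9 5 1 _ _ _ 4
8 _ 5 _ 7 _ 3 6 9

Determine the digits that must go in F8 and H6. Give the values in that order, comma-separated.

For F8:
  Row 8 already contains {1, 2, 4, 5, 6, 9}.
  Column F already contains {2, 7, 8, 9}.
  Its 3×3 block (box 8) already contains {1, 5, 6, 7, 8}.
  The only value from 1–9 not eliminated is 3, so F8 = 3.
For H6:
  Row 6 already contains {1, 2, 3, 5, 7, 8, 9}.
  Column H already contains {1, 2, 5, 6, 8, 9}.
  Its 3×3 block (box 6) already contains {3, 5, 7, 8, 9}.
  The only value from 1–9 not eliminated is 4, so H6 = 4.

3,4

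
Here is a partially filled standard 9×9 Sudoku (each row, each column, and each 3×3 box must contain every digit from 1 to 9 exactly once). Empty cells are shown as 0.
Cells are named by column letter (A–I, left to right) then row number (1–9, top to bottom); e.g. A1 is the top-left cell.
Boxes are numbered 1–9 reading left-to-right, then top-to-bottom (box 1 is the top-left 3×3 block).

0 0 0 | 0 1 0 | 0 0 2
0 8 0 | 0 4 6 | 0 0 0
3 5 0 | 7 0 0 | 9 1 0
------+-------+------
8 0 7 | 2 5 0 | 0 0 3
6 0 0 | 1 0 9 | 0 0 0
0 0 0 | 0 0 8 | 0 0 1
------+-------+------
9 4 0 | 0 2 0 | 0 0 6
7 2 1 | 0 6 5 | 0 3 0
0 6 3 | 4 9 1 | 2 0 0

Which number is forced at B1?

7

Cell B1 itself could take any of {7, 9} by direct elimination.
Consider where 7 can go in box 1.
A1 is out (column A already has a 7).
C1 is out (column C already has a 7).
A2 is out (column A already has a 7).
C2 is out (column C already has a 7).
C3 is out (row 3 already has a 7).
So the only cell in box 1 that can hold 7 is B1.
Therefore B1 = 7.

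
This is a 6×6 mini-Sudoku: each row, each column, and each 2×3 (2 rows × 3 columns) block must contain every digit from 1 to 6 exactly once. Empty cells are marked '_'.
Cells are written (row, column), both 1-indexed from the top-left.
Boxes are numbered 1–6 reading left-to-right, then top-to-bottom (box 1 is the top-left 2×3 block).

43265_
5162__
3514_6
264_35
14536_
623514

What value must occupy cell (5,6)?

Row 5 already contains {1, 3, 4, 5, 6}.
Column 6 already contains {4, 5, 6}.
Its 2×3 block (box 6) already contains {1, 3, 4, 5, 6}.
The only value from 1–6 not eliminated is 2, so (5,6) = 2.

2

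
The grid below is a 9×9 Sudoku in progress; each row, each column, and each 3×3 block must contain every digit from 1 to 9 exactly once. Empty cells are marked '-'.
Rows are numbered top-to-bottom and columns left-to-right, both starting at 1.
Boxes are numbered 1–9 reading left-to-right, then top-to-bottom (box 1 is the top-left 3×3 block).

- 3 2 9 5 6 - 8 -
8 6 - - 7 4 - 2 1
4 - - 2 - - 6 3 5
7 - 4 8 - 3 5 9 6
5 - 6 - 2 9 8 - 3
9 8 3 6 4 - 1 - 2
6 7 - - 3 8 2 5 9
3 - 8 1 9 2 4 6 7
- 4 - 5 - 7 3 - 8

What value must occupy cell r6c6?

5

Row 6 already contains {1, 2, 3, 4, 6, 8, 9}.
Column 6 already contains {2, 3, 4, 6, 7, 8, 9}.
Its 3×3 block (box 5) already contains {2, 3, 4, 6, 8, 9}.
The only value from 1–9 not eliminated is 5, so r6c6 = 5.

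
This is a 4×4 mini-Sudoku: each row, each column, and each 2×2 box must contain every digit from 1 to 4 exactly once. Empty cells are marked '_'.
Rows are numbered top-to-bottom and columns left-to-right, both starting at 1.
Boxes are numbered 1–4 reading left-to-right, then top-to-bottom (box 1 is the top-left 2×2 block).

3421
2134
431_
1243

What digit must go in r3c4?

Row 3 already contains {1, 3, 4}.
Column 4 already contains {1, 3, 4}.
Its 2×2 block (box 4) already contains {1, 3, 4}.
The only value from 1–4 not eliminated is 2, so r3c4 = 2.

2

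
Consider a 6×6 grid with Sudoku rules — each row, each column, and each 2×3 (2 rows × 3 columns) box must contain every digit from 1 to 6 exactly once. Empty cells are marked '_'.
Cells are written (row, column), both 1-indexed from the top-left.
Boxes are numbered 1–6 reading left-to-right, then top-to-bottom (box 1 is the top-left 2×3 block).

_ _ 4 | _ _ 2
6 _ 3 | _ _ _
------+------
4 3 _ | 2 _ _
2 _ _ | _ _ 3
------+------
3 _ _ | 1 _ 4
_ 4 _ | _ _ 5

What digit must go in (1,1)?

Cell (1,1) itself could take any of {1, 5} by direct elimination.
Consider where 5 can go in column 1.
(6,1) is out (row 6 already has a 5).
So the only cell in column 1 that can hold 5 is (1,1).
Therefore (1,1) = 5.

5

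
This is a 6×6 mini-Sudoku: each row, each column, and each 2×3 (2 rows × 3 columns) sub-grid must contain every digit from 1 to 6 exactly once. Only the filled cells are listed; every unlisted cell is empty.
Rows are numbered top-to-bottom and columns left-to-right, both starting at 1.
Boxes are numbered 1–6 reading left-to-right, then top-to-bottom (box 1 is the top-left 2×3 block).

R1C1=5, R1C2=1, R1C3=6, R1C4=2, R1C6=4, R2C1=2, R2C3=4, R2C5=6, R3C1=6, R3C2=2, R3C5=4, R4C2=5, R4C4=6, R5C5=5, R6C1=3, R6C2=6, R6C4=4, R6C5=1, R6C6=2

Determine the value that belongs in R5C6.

6

Cell R5C6 itself could take any of {3, 6} by direct elimination.
Consider where 6 can go in row 5.
R5C1 is out (column 1 already has a 6).
R5C2 is out (column 2 already has a 6).
R5C3 is out (column 3 already has a 6).
R5C4 is out (column 4 already has a 6).
So the only cell in row 5 that can hold 6 is R5C6.
Therefore R5C6 = 6.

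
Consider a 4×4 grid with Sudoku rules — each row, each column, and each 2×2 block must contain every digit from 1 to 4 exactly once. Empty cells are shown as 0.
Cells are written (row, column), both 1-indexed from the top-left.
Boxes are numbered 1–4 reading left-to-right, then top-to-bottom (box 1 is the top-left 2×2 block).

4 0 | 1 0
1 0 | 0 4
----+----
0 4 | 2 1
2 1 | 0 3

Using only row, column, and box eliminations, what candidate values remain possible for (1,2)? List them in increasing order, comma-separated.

Row 1 already contains {1, 4}.
Column 2 already contains {1, 4}.
Its 2×2 block (box 1) already contains {1, 4}.
Removing those from 1–4 leaves {2, 3} as the candidates for (1,2).

2,3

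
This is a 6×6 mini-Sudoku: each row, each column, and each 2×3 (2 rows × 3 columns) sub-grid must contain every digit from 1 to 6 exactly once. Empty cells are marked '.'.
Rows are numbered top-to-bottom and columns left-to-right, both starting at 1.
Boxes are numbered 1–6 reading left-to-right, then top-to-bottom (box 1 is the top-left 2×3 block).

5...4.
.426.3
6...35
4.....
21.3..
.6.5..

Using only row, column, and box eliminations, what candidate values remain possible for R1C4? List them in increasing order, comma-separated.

1,2

Row 1 already contains {4, 5}.
Column 4 already contains {3, 5, 6}.
Its 2×3 block (box 2) already contains {3, 4, 6}.
Removing those from 1–6 leaves {1, 2} as the candidates for R1C4.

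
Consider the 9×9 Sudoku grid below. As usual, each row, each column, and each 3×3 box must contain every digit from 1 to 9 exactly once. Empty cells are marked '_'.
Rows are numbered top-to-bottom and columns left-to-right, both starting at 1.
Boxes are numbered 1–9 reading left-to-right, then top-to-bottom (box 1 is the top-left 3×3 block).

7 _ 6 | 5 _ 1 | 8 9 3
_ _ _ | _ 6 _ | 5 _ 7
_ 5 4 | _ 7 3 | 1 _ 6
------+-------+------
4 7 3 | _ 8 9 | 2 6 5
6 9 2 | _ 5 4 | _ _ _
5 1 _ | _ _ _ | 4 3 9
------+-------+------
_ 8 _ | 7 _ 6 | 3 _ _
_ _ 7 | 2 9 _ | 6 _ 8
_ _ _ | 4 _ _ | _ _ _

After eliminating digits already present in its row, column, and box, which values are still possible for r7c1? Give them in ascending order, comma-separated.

1,2,9

Row 7 already contains {3, 6, 7, 8}.
Column 1 already contains {4, 5, 6, 7}.
Its 3×3 block (box 7) already contains {7, 8}.
Removing those from 1–9 leaves {1, 2, 9} as the candidates for r7c1.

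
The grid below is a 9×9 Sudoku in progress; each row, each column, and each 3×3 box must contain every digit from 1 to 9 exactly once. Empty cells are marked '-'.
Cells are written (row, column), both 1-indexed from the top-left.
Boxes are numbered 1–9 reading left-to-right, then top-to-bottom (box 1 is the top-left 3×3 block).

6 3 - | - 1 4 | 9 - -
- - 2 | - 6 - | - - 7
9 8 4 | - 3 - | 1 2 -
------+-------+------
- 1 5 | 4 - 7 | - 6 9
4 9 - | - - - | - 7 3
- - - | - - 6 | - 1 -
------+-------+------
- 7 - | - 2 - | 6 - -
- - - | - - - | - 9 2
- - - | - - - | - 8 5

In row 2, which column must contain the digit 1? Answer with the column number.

Consider where 1 can go in row 2.
(2,2) is out (column 2 already has a 1).
(2,4) is out (box 2 already has a 1).
(2,6) is out (box 2 already has a 1).
(2,7) is out (column 7 already has a 1).
(2,8) is out (column 8 already has a 1).
So the only cell in row 2 that can hold 1 is (2,1).
That is column 1.

1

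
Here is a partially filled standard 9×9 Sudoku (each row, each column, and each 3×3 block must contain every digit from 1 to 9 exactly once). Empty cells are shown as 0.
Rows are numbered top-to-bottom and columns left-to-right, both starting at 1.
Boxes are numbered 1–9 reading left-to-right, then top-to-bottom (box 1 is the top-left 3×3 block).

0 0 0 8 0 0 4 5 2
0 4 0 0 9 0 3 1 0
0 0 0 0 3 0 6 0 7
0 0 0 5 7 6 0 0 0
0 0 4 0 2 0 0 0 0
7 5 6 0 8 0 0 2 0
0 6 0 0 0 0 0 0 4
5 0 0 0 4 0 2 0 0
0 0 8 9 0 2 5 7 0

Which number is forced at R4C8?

Cell R4C8 itself could take any of {3, 4, 8, 9} by direct elimination.
Consider where 4 can go in box 6.
R4C7 is out (column 7 already has a 4). R4C9 is out (column 9 already has a 4). R5C7 is out (row 5 already has a 4). R5C8 is out (row 5 already has a 4). The remaining empty cells in box 6 are similarly blocked.
So the only cell in box 6 that can hold 4 is R4C8.
Therefore R4C8 = 4.

4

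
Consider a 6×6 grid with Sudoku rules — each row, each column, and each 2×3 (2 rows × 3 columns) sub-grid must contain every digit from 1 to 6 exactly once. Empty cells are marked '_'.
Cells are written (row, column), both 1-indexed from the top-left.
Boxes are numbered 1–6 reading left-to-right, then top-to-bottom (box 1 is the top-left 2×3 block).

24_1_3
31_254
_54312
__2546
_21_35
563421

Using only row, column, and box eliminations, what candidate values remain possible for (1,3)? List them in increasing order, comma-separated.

Row 1 already contains {1, 2, 3, 4}.
Column 3 already contains {1, 2, 3, 4}.
Its 2×3 block (box 1) already contains {1, 2, 3, 4}.
Removing those from 1–6 leaves {5, 6} as the candidates for (1,3).

5,6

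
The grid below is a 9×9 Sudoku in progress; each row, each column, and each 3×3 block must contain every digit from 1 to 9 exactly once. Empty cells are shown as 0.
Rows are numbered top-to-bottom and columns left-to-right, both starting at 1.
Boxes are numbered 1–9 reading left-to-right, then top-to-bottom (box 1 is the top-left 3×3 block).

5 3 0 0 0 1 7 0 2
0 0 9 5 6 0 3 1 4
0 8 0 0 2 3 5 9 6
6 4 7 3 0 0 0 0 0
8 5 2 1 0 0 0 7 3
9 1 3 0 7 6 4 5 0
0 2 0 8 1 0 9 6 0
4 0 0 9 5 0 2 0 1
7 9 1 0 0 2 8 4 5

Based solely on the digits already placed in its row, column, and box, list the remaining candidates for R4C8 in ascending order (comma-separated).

Row 4 already contains {3, 4, 6, 7}.
Column 8 already contains {1, 4, 5, 6, 7, 9}.
Its 3×3 block (box 6) already contains {3, 4, 5, 7}.
Removing those from 1–9 leaves {2, 8} as the candidates for R4C8.

2,8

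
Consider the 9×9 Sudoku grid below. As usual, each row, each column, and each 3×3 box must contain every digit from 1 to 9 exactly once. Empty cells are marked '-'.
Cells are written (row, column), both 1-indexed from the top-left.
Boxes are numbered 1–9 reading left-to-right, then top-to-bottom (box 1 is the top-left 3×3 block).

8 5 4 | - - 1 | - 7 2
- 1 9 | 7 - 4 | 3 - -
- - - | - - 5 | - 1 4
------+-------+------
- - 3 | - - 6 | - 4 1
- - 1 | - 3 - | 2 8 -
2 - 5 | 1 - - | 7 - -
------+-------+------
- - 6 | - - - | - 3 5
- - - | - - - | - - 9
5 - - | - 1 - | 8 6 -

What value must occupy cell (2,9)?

Cell (2,9) itself could take any of {6, 8} by direct elimination.
Consider where 8 can go in column 9.
(5,9) is out (row 5 already has a 8).
(6,9) is out (box 6 already has a 8).
(9,9) is out (row 9 already has a 8).
So the only cell in column 9 that can hold 8 is (2,9).
Therefore (2,9) = 8.

8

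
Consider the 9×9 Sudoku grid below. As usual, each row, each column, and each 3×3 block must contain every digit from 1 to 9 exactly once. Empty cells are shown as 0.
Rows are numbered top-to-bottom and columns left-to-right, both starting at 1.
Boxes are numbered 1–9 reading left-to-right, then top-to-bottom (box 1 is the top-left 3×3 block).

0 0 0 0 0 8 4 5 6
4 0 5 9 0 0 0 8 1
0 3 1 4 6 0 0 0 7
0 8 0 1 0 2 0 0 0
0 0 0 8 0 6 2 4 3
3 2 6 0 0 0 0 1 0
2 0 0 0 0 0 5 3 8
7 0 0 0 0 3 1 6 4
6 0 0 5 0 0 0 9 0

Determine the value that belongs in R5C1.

Cell R5C1 itself could take any of {1, 5, 9} by direct elimination.
Consider where 1 can go in column 1.
R1C1 is out (box 1 already has a 1).
R3C1 is out (row 3 already has a 1).
R4C1 is out (row 4 already has a 1).
So the only cell in column 1 that can hold 1 is R5C1.
Therefore R5C1 = 1.

1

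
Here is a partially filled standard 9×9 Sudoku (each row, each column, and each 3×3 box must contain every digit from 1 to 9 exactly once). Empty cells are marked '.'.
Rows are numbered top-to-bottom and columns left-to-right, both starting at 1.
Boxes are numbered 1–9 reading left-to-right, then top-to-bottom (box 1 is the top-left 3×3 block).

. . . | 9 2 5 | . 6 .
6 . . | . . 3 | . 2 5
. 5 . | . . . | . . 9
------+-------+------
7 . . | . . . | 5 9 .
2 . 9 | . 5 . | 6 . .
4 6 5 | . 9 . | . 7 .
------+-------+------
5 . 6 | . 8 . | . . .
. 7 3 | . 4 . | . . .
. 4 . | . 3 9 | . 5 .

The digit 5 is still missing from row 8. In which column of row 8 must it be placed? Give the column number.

4

Consider where 5 can go in row 8.
R8C1 is out (column 1 already has a 5).
R8C6 is out (column 6 already has a 5).
R8C7 is out (column 7 already has a 5).
R8C8 is out (column 8 already has a 5).
R8C9 is out (column 9 already has a 5).
So the only cell in row 8 that can hold 5 is R8C4.
That is column 4.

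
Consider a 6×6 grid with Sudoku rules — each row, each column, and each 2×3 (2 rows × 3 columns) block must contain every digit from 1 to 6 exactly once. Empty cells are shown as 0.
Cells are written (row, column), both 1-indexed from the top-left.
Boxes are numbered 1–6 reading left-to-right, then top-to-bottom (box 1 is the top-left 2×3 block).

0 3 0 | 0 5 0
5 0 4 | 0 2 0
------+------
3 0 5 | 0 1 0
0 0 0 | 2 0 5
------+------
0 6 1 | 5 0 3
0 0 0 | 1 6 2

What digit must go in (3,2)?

2

Cell (3,2) itself could take any of {2, 4} by direct elimination.
Consider where 2 can go in row 3.
(3,4) is out (column 4 already has a 2).
(3,6) is out (column 6 already has a 2).
So the only cell in row 3 that can hold 2 is (3,2).
Therefore (3,2) = 2.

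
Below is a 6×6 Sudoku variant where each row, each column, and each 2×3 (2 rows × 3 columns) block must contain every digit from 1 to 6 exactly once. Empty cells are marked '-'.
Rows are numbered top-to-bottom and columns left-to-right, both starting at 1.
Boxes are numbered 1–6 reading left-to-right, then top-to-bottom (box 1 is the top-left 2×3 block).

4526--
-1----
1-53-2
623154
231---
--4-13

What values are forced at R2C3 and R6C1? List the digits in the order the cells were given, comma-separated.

6,5

For R2C3:
  Row 2 already contains {1}.
  Column 3 already contains {1, 2, 3, 4, 5}.
  Its 2×3 block (box 1) already contains {1, 2, 4, 5}.
  The only value from 1–6 not eliminated is 6, so R2C3 = 6.
For R6C1:
  Row 6 already contains {1, 3, 4}.
  Column 1 already contains {1, 2, 4, 6}.
  Its 2×3 block (box 5) already contains {1, 2, 3, 4}.
  The only value from 1–6 not eliminated is 5, so R6C1 = 5.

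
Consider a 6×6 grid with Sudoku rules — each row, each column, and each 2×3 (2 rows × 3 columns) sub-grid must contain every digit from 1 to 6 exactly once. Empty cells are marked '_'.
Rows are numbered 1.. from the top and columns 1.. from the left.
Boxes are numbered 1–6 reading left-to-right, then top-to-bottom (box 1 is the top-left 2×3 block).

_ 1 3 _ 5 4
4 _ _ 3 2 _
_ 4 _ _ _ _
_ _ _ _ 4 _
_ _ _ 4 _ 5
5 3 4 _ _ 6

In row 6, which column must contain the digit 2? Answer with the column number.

Consider where 2 can go in row 6.
row 6, column 5 is out (column 5 already has a 2).
So the only cell in row 6 that can hold 2 is row 6, column 4.
That is column 4.

4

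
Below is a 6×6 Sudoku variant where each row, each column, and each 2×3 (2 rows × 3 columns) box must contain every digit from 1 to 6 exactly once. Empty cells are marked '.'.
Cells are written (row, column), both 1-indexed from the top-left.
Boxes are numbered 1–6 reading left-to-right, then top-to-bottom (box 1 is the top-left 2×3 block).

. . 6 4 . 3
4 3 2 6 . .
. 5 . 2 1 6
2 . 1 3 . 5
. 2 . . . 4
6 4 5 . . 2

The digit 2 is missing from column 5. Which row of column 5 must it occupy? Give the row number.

Consider where 2 can go in column 5.
(2,5) is out (row 2 already has a 2).
(4,5) is out (row 4 already has a 2).
(5,5) is out (row 5 already has a 2).
(6,5) is out (row 6 already has a 2).
So the only cell in column 5 that can hold 2 is (1,5).
That is row 1.

1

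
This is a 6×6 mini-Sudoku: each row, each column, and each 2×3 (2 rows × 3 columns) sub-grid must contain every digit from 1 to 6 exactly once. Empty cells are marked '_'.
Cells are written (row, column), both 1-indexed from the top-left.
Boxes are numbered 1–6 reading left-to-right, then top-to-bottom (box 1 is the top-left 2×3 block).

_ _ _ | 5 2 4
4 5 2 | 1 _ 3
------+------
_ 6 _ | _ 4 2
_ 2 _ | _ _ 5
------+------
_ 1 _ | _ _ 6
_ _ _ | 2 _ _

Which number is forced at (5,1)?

2

Cell (5,1) itself could take any of {2, 3, 5} by direct elimination.
Consider where 2 can go in box 5.
(5,3) is out (column 3 already has a 2).
(6,1) is out (row 6 already has a 2).
(6,2) is out (row 6 already has a 2).
(6,3) is out (row 6 already has a 2).
So the only cell in box 5 that can hold 2 is (5,1).
Therefore (5,1) = 2.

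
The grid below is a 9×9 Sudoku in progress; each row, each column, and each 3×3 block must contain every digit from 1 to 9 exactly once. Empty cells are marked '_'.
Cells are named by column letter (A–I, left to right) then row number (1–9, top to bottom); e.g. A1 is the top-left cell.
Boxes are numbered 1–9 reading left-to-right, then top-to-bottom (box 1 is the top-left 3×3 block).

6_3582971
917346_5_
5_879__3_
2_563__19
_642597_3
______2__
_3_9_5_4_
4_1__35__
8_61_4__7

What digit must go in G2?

8

Row 2 already contains {1, 3, 4, 5, 6, 7, 9}.
Column G already contains {2, 5, 7, 9}.
Its 3×3 block (box 3) already contains {1, 3, 5, 7, 9}.
The only value from 1–9 not eliminated is 8, so G2 = 8.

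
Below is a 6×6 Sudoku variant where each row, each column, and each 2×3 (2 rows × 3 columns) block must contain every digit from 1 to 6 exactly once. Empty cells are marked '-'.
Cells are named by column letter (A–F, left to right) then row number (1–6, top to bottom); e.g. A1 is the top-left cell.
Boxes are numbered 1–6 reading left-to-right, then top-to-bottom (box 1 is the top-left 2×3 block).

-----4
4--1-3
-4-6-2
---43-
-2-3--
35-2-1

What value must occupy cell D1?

5

Row 1 already contains {4}.
Column D already contains {1, 2, 3, 4, 6}.
Its 2×3 block (box 2) already contains {1, 3, 4}.
The only value from 1–6 not eliminated is 5, so D1 = 5.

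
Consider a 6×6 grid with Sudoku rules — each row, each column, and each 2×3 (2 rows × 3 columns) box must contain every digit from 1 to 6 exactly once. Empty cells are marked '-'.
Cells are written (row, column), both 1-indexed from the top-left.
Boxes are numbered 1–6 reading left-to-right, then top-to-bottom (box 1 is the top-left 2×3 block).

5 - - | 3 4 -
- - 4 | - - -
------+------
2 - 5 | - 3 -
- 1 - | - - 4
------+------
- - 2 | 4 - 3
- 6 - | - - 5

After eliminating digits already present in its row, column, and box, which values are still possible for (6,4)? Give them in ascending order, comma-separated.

1,2

Row 6 already contains {5, 6}.
Column 4 already contains {3, 4}.
Its 2×3 block (box 6) already contains {3, 4, 5}.
Removing those from 1–6 leaves {1, 2} as the candidates for (6,4).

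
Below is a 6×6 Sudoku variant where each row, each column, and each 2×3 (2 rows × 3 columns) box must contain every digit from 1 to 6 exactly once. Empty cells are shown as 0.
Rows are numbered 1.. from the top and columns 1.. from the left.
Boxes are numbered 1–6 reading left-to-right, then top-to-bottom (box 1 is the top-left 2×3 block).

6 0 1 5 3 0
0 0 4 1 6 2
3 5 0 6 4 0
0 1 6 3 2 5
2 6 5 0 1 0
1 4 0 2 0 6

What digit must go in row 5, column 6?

3

Cell row 5, column 6 itself could take any of {3, 4} by direct elimination.
Consider where 3 can go in row 5.
row 5, column 4 is out (column 4 already has a 3).
So the only cell in row 5 that can hold 3 is row 5, column 6.
Therefore row 5, column 6 = 3.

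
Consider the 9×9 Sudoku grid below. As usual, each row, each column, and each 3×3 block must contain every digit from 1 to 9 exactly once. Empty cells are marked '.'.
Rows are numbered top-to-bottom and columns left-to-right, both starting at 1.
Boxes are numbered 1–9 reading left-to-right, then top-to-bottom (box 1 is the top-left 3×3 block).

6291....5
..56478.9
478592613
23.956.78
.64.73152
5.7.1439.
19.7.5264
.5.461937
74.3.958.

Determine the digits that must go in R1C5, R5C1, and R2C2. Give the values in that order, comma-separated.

3,9,1

For R1C5:
  Consider where 3 can go in column 5.
  R7C5 is out (box 8 already has a 3).
  R9C5 is out (row 9 already has a 3).
  So the only cell in column 5 that can hold 3 is R1C5.
  So R1C5 = 3.
For R5C1:
  Consider where 9 can go in box 4.
  R4C3 is out (row 4 already has a 9).
  R6C2 is out (row 6 already has a 9).
  So the only cell in box 4 that can hold 9 is R5C1.
  So R5C1 = 9.
For R2C2:
  Row 2 already contains {4, 5, 6, 7, 8, 9}.
  Column 2 already contains {2, 3, 4, 5, 6, 7, 9}.
  Its 3×3 block (box 1) already contains {2, 4, 5, 6, 7, 8, 9}.
  The only value from 1–9 not eliminated is 1, so R2C2 = 1.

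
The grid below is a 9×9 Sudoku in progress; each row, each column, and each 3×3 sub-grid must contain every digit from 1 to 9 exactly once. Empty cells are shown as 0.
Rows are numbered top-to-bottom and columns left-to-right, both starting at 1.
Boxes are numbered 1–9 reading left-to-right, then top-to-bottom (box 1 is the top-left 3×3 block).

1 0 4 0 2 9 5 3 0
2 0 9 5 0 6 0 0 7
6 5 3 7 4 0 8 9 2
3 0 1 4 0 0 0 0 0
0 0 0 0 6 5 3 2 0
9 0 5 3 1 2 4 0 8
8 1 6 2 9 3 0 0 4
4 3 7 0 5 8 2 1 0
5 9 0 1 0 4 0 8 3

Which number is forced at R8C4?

Row 8 already contains {1, 2, 3, 4, 5, 7, 8}.
Column 4 already contains {1, 2, 3, 4, 5, 7}.
Its 3×3 block (box 8) already contains {1, 2, 3, 4, 5, 8, 9}.
The only value from 1–9 not eliminated is 6, so R8C4 = 6.

6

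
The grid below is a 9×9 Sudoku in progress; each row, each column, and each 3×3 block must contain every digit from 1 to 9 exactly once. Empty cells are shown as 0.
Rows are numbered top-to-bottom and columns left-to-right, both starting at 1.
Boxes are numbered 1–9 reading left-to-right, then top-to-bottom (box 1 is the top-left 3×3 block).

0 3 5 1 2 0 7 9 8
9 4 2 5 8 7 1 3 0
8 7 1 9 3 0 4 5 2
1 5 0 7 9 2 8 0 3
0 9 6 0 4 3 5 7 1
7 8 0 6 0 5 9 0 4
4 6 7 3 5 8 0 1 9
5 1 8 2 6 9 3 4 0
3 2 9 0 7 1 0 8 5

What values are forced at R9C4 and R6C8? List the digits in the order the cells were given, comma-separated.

4,2

For R9C4:
  Row 9 already contains {1, 2, 3, 5, 7, 8, 9}.
  Column 4 already contains {1, 2, 3, 5, 6, 7, 9}.
  Its 3×3 block (box 8) already contains {1, 2, 3, 5, 6, 7, 8, 9}.
  The only value from 1–9 not eliminated is 4, so R9C4 = 4.
For R6C8:
  Row 6 already contains {4, 5, 6, 7, 8, 9}.
  Column 8 already contains {1, 3, 4, 5, 7, 8, 9}.
  Its 3×3 block (box 6) already contains {1, 3, 4, 5, 7, 8, 9}.
  The only value from 1–9 not eliminated is 2, so R6C8 = 2.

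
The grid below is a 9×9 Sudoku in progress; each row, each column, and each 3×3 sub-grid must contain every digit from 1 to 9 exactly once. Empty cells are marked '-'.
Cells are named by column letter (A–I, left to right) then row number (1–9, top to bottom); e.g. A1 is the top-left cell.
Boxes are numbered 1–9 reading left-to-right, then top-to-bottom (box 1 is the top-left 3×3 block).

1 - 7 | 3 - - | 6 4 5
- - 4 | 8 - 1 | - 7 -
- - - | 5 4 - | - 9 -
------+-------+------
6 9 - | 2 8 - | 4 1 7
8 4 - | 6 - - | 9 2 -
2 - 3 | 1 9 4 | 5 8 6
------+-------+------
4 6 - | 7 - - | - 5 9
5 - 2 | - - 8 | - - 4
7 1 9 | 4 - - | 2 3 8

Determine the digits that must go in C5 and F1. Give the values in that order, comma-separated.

For C5:
  Consider where 1 can go in row 5.
  E5 is out (box 5 already has a 1).
  F5 is out (column F already has a 1).
  I5 is out (box 6 already has a 1).
  So the only cell in row 5 that can hold 1 is C5.
  So C5 = 1.
For F1:
  Consider where 9 can go in box 2.
  E1 is out (column E already has a 9).
  E2 is out (column E already has a 9).
  F3 is out (row 3 already has a 9).
  So the only cell in box 2 that can hold 9 is F1.
  So F1 = 9.

1,9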